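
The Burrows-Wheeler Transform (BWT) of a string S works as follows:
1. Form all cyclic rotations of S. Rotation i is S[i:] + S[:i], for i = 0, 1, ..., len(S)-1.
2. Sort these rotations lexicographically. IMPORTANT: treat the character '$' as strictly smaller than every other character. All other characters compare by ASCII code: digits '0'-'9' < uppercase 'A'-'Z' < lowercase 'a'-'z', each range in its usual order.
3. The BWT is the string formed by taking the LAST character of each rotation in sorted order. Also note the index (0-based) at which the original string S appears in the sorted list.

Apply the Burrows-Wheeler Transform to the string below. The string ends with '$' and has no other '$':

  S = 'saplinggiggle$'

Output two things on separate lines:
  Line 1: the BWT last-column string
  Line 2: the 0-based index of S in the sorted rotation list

Answer: eslniggglgpia$
13

Derivation:
All 14 rotations (rotation i = S[i:]+S[:i]):
  rot[0] = saplinggiggle$
  rot[1] = aplinggiggle$s
  rot[2] = plinggiggle$sa
  rot[3] = linggiggle$sap
  rot[4] = inggiggle$sapl
  rot[5] = nggiggle$sapli
  rot[6] = ggiggle$saplin
  rot[7] = giggle$sapling
  rot[8] = iggle$saplingg
  rot[9] = ggle$saplinggi
  rot[10] = gle$saplinggig
  rot[11] = le$saplinggigg
  rot[12] = e$saplinggiggl
  rot[13] = $saplinggiggle
Sorted (with $ < everything):
  sorted[0] = $saplinggiggle  (last char: 'e')
  sorted[1] = aplinggiggle$s  (last char: 's')
  sorted[2] = e$saplinggiggl  (last char: 'l')
  sorted[3] = ggiggle$saplin  (last char: 'n')
  sorted[4] = ggle$saplinggi  (last char: 'i')
  sorted[5] = giggle$sapling  (last char: 'g')
  sorted[6] = gle$saplinggig  (last char: 'g')
  sorted[7] = iggle$saplingg  (last char: 'g')
  sorted[8] = inggiggle$sapl  (last char: 'l')
  sorted[9] = le$saplinggigg  (last char: 'g')
  sorted[10] = linggiggle$sap  (last char: 'p')
  sorted[11] = nggiggle$sapli  (last char: 'i')
  sorted[12] = plinggiggle$sa  (last char: 'a')
  sorted[13] = saplinggiggle$  (last char: '$')
Last column: eslniggglgpia$
Original string S is at sorted index 13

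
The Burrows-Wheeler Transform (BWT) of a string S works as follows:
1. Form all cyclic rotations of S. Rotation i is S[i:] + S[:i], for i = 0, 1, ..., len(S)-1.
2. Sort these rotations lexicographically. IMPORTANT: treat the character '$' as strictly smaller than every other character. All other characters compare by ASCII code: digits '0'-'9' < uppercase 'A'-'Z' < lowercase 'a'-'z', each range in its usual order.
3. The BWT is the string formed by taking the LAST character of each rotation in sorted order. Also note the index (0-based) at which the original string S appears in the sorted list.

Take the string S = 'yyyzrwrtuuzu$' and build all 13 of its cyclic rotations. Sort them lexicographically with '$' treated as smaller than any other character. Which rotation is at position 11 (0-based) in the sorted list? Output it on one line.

All 13 rotations (rotation i = S[i:]+S[:i]):
  rot[0] = yyyzrwrtuuzu$
  rot[1] = yyzrwrtuuzu$y
  rot[2] = yzrwrtuuzu$yy
  rot[3] = zrwrtuuzu$yyy
  rot[4] = rwrtuuzu$yyyz
  rot[5] = wrtuuzu$yyyzr
  rot[6] = rtuuzu$yyyzrw
  rot[7] = tuuzu$yyyzrwr
  rot[8] = uuzu$yyyzrwrt
  rot[9] = uzu$yyyzrwrtu
  rot[10] = zu$yyyzrwrtuu
  rot[11] = u$yyyzrwrtuuz
  rot[12] = $yyyzrwrtuuzu
Sorted (with $ < everything):
  sorted[0] = $yyyzrwrtuuzu
  sorted[1] = rtuuzu$yyyzrw
  sorted[2] = rwrtuuzu$yyyz
  sorted[3] = tuuzu$yyyzrwr
  sorted[4] = u$yyyzrwrtuuz
  sorted[5] = uuzu$yyyzrwrt
  sorted[6] = uzu$yyyzrwrtu
  sorted[7] = wrtuuzu$yyyzr
  sorted[8] = yyyzrwrtuuzu$
  sorted[9] = yyzrwrtuuzu$y
  sorted[10] = yzrwrtuuzu$yy
  sorted[11] = zrwrtuuzu$yyy
  sorted[12] = zu$yyyzrwrtuu
sorted[11] = zrwrtuuzu$yyy

Answer: zrwrtuuzu$yyy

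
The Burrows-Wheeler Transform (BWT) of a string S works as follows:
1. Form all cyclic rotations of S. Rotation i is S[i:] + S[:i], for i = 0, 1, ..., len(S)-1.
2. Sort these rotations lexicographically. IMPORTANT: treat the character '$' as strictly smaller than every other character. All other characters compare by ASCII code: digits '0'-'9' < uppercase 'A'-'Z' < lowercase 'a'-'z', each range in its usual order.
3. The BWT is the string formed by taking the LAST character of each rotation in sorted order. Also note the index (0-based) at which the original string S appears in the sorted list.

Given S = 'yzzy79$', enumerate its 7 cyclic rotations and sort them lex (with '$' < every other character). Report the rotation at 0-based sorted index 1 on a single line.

Answer: 79$yzzy

Derivation:
All 7 rotations (rotation i = S[i:]+S[:i]):
  rot[0] = yzzy79$
  rot[1] = zzy79$y
  rot[2] = zy79$yz
  rot[3] = y79$yzz
  rot[4] = 79$yzzy
  rot[5] = 9$yzzy7
  rot[6] = $yzzy79
Sorted (with $ < everything):
  sorted[0] = $yzzy79
  sorted[1] = 79$yzzy
  sorted[2] = 9$yzzy7
  sorted[3] = y79$yzz
  sorted[4] = yzzy79$
  sorted[5] = zy79$yz
  sorted[6] = zzy79$y
sorted[1] = 79$yzzy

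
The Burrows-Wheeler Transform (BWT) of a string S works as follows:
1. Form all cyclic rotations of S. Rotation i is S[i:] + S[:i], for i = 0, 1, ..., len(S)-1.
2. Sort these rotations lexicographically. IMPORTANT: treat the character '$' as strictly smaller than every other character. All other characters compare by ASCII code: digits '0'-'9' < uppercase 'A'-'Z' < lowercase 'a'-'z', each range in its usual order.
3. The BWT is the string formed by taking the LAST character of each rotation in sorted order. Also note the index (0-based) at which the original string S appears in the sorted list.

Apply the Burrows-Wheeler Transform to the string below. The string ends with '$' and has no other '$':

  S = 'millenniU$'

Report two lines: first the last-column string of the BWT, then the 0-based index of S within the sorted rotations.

All 10 rotations (rotation i = S[i:]+S[:i]):
  rot[0] = millenniU$
  rot[1] = illenniU$m
  rot[2] = llenniU$mi
  rot[3] = lenniU$mil
  rot[4] = enniU$mill
  rot[5] = nniU$mille
  rot[6] = niU$millen
  rot[7] = iU$millenn
  rot[8] = U$millenni
  rot[9] = $millenniU
Sorted (with $ < everything):
  sorted[0] = $millenniU  (last char: 'U')
  sorted[1] = U$millenni  (last char: 'i')
  sorted[2] = enniU$mill  (last char: 'l')
  sorted[3] = iU$millenn  (last char: 'n')
  sorted[4] = illenniU$m  (last char: 'm')
  sorted[5] = lenniU$mil  (last char: 'l')
  sorted[6] = llenniU$mi  (last char: 'i')
  sorted[7] = millenniU$  (last char: '$')
  sorted[8] = niU$millen  (last char: 'n')
  sorted[9] = nniU$mille  (last char: 'e')
Last column: Uilnmli$ne
Original string S is at sorted index 7

Answer: Uilnmli$ne
7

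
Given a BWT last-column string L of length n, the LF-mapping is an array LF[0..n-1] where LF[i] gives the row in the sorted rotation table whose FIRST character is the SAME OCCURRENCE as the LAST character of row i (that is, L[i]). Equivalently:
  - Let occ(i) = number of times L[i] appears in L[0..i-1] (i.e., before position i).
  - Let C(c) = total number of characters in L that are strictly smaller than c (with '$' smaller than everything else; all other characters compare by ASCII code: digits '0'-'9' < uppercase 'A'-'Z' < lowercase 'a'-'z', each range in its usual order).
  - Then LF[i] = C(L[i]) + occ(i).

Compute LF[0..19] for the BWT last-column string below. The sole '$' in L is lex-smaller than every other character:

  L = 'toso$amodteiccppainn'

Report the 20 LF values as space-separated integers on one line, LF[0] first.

Char counts: '$':1, 'a':2, 'c':2, 'd':1, 'e':1, 'i':2, 'm':1, 'n':2, 'o':3, 'p':2, 's':1, 't':2
C (first-col start): C('$')=0, C('a')=1, C('c')=3, C('d')=5, C('e')=6, C('i')=7, C('m')=9, C('n')=10, C('o')=12, C('p')=15, C('s')=17, C('t')=18
L[0]='t': occ=0, LF[0]=C('t')+0=18+0=18
L[1]='o': occ=0, LF[1]=C('o')+0=12+0=12
L[2]='s': occ=0, LF[2]=C('s')+0=17+0=17
L[3]='o': occ=1, LF[3]=C('o')+1=12+1=13
L[4]='$': occ=0, LF[4]=C('$')+0=0+0=0
L[5]='a': occ=0, LF[5]=C('a')+0=1+0=1
L[6]='m': occ=0, LF[6]=C('m')+0=9+0=9
L[7]='o': occ=2, LF[7]=C('o')+2=12+2=14
L[8]='d': occ=0, LF[8]=C('d')+0=5+0=5
L[9]='t': occ=1, LF[9]=C('t')+1=18+1=19
L[10]='e': occ=0, LF[10]=C('e')+0=6+0=6
L[11]='i': occ=0, LF[11]=C('i')+0=7+0=7
L[12]='c': occ=0, LF[12]=C('c')+0=3+0=3
L[13]='c': occ=1, LF[13]=C('c')+1=3+1=4
L[14]='p': occ=0, LF[14]=C('p')+0=15+0=15
L[15]='p': occ=1, LF[15]=C('p')+1=15+1=16
L[16]='a': occ=1, LF[16]=C('a')+1=1+1=2
L[17]='i': occ=1, LF[17]=C('i')+1=7+1=8
L[18]='n': occ=0, LF[18]=C('n')+0=10+0=10
L[19]='n': occ=1, LF[19]=C('n')+1=10+1=11

Answer: 18 12 17 13 0 1 9 14 5 19 6 7 3 4 15 16 2 8 10 11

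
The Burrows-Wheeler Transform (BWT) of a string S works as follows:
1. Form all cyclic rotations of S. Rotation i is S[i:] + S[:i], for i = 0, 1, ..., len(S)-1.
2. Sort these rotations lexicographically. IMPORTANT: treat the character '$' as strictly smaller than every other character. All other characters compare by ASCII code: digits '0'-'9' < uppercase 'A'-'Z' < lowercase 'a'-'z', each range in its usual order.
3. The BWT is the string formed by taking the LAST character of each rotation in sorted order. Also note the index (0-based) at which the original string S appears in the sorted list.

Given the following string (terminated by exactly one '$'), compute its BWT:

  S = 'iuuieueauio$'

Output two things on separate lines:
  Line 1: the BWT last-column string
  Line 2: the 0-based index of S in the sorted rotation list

All 12 rotations (rotation i = S[i:]+S[:i]):
  rot[0] = iuuieueauio$
  rot[1] = uuieueauio$i
  rot[2] = uieueauio$iu
  rot[3] = ieueauio$iuu
  rot[4] = eueauio$iuui
  rot[5] = ueauio$iuuie
  rot[6] = eauio$iuuieu
  rot[7] = auio$iuuieue
  rot[8] = uio$iuuieuea
  rot[9] = io$iuuieueau
  rot[10] = o$iuuieueaui
  rot[11] = $iuuieueauio
Sorted (with $ < everything):
  sorted[0] = $iuuieueauio  (last char: 'o')
  sorted[1] = auio$iuuieue  (last char: 'e')
  sorted[2] = eauio$iuuieu  (last char: 'u')
  sorted[3] = eueauio$iuui  (last char: 'i')
  sorted[4] = ieueauio$iuu  (last char: 'u')
  sorted[5] = io$iuuieueau  (last char: 'u')
  sorted[6] = iuuieueauio$  (last char: '$')
  sorted[7] = o$iuuieueaui  (last char: 'i')
  sorted[8] = ueauio$iuuie  (last char: 'e')
  sorted[9] = uieueauio$iu  (last char: 'u')
  sorted[10] = uio$iuuieuea  (last char: 'a')
  sorted[11] = uuieueauio$i  (last char: 'i')
Last column: oeuiuu$ieuai
Original string S is at sorted index 6

Answer: oeuiuu$ieuai
6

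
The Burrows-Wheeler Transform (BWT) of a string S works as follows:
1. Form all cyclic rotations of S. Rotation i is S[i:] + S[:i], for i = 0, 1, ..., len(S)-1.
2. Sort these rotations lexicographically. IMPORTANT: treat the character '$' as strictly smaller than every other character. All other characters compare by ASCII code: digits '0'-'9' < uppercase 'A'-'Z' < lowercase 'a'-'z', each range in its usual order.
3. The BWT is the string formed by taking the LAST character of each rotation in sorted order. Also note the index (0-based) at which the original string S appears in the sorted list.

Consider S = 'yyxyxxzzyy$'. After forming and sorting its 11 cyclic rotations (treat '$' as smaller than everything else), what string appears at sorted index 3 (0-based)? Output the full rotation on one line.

Answer: xzzyy$yyxyx

Derivation:
All 11 rotations (rotation i = S[i:]+S[:i]):
  rot[0] = yyxyxxzzyy$
  rot[1] = yxyxxzzyy$y
  rot[2] = xyxxzzyy$yy
  rot[3] = yxxzzyy$yyx
  rot[4] = xxzzyy$yyxy
  rot[5] = xzzyy$yyxyx
  rot[6] = zzyy$yyxyxx
  rot[7] = zyy$yyxyxxz
  rot[8] = yy$yyxyxxzz
  rot[9] = y$yyxyxxzzy
  rot[10] = $yyxyxxzzyy
Sorted (with $ < everything):
  sorted[0] = $yyxyxxzzyy
  sorted[1] = xxzzyy$yyxy
  sorted[2] = xyxxzzyy$yy
  sorted[3] = xzzyy$yyxyx
  sorted[4] = y$yyxyxxzzy
  sorted[5] = yxxzzyy$yyx
  sorted[6] = yxyxxzzyy$y
  sorted[7] = yy$yyxyxxzz
  sorted[8] = yyxyxxzzyy$
  sorted[9] = zyy$yyxyxxz
  sorted[10] = zzyy$yyxyxx
sorted[3] = xzzyy$yyxyx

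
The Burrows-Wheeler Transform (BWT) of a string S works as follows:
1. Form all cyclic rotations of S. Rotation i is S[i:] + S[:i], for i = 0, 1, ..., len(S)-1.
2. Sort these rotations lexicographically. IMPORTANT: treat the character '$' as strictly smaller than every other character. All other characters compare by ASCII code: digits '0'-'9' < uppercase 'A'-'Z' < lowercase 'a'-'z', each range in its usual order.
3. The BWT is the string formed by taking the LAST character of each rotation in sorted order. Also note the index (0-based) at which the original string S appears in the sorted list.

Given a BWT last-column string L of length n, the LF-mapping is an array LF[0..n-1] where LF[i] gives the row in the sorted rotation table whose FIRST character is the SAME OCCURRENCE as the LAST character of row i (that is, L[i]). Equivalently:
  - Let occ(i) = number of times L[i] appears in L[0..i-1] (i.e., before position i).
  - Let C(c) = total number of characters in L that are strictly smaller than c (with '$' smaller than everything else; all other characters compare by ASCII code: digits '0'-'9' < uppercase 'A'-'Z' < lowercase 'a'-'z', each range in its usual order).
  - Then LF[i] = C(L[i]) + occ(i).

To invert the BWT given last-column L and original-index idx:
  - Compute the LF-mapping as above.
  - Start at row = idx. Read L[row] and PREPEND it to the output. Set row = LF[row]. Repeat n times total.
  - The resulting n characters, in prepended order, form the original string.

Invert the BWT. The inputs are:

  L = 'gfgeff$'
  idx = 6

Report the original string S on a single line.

LF mapping: 5 2 6 1 3 4 0
Walk LF starting at row 6, prepending L[row]:
  step 1: row=6, L[6]='$', prepend. Next row=LF[6]=0
  step 2: row=0, L[0]='g', prepend. Next row=LF[0]=5
  step 3: row=5, L[5]='f', prepend. Next row=LF[5]=4
  step 4: row=4, L[4]='f', prepend. Next row=LF[4]=3
  step 5: row=3, L[3]='e', prepend. Next row=LF[3]=1
  step 6: row=1, L[1]='f', prepend. Next row=LF[1]=2
  step 7: row=2, L[2]='g', prepend. Next row=LF[2]=6
Reversed output: gfeffg$

Answer: gfeffg$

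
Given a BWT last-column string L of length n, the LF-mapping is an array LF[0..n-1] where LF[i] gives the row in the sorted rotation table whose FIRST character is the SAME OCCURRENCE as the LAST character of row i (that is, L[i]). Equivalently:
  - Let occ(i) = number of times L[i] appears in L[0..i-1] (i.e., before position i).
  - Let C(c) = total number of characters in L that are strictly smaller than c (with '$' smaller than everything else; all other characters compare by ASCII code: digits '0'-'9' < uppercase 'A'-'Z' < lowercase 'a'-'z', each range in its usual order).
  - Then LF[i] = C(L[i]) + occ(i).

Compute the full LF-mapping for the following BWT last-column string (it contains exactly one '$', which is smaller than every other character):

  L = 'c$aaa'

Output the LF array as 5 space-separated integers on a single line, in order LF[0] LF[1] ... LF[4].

Answer: 4 0 1 2 3

Derivation:
Char counts: '$':1, 'a':3, 'c':1
C (first-col start): C('$')=0, C('a')=1, C('c')=4
L[0]='c': occ=0, LF[0]=C('c')+0=4+0=4
L[1]='$': occ=0, LF[1]=C('$')+0=0+0=0
L[2]='a': occ=0, LF[2]=C('a')+0=1+0=1
L[3]='a': occ=1, LF[3]=C('a')+1=1+1=2
L[4]='a': occ=2, LF[4]=C('a')+2=1+2=3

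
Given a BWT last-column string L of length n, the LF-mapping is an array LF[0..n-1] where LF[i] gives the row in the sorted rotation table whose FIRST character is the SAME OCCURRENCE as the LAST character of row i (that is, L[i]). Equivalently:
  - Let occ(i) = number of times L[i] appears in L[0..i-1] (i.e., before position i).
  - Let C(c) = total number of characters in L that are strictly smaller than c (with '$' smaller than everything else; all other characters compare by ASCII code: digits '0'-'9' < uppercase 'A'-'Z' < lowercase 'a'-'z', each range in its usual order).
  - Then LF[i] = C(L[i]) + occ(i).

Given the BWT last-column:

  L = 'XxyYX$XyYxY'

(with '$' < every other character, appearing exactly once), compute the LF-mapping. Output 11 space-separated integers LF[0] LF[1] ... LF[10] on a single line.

Answer: 1 7 9 4 2 0 3 10 5 8 6

Derivation:
Char counts: '$':1, 'X':3, 'Y':3, 'x':2, 'y':2
C (first-col start): C('$')=0, C('X')=1, C('Y')=4, C('x')=7, C('y')=9
L[0]='X': occ=0, LF[0]=C('X')+0=1+0=1
L[1]='x': occ=0, LF[1]=C('x')+0=7+0=7
L[2]='y': occ=0, LF[2]=C('y')+0=9+0=9
L[3]='Y': occ=0, LF[3]=C('Y')+0=4+0=4
L[4]='X': occ=1, LF[4]=C('X')+1=1+1=2
L[5]='$': occ=0, LF[5]=C('$')+0=0+0=0
L[6]='X': occ=2, LF[6]=C('X')+2=1+2=3
L[7]='y': occ=1, LF[7]=C('y')+1=9+1=10
L[8]='Y': occ=1, LF[8]=C('Y')+1=4+1=5
L[9]='x': occ=1, LF[9]=C('x')+1=7+1=8
L[10]='Y': occ=2, LF[10]=C('Y')+2=4+2=6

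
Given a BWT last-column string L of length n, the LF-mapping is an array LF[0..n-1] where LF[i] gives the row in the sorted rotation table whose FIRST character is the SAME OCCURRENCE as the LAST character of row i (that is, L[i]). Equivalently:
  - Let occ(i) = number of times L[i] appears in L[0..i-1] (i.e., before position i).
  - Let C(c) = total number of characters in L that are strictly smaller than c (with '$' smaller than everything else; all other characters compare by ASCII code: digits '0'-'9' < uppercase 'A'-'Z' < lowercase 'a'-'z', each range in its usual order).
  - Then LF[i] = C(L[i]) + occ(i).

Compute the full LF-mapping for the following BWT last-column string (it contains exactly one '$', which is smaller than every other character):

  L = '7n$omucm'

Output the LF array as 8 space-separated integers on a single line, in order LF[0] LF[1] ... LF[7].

Char counts: '$':1, '7':1, 'c':1, 'm':2, 'n':1, 'o':1, 'u':1
C (first-col start): C('$')=0, C('7')=1, C('c')=2, C('m')=3, C('n')=5, C('o')=6, C('u')=7
L[0]='7': occ=0, LF[0]=C('7')+0=1+0=1
L[1]='n': occ=0, LF[1]=C('n')+0=5+0=5
L[2]='$': occ=0, LF[2]=C('$')+0=0+0=0
L[3]='o': occ=0, LF[3]=C('o')+0=6+0=6
L[4]='m': occ=0, LF[4]=C('m')+0=3+0=3
L[5]='u': occ=0, LF[5]=C('u')+0=7+0=7
L[6]='c': occ=0, LF[6]=C('c')+0=2+0=2
L[7]='m': occ=1, LF[7]=C('m')+1=3+1=4

Answer: 1 5 0 6 3 7 2 4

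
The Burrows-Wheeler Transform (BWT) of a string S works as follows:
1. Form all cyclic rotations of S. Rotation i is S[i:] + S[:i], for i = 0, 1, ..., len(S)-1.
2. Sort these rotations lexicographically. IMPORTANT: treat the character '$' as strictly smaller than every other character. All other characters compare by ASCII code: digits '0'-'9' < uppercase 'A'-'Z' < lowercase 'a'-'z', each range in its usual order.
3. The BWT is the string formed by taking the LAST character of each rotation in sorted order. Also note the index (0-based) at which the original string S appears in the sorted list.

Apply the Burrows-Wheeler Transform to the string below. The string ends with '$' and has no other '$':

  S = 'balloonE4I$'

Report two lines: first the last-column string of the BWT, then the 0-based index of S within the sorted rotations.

Answer: IEn4b$alool
5

Derivation:
All 11 rotations (rotation i = S[i:]+S[:i]):
  rot[0] = balloonE4I$
  rot[1] = alloonE4I$b
  rot[2] = lloonE4I$ba
  rot[3] = loonE4I$bal
  rot[4] = oonE4I$ball
  rot[5] = onE4I$ballo
  rot[6] = nE4I$balloo
  rot[7] = E4I$balloon
  rot[8] = 4I$balloonE
  rot[9] = I$balloonE4
  rot[10] = $balloonE4I
Sorted (with $ < everything):
  sorted[0] = $balloonE4I  (last char: 'I')
  sorted[1] = 4I$balloonE  (last char: 'E')
  sorted[2] = E4I$balloon  (last char: 'n')
  sorted[3] = I$balloonE4  (last char: '4')
  sorted[4] = alloonE4I$b  (last char: 'b')
  sorted[5] = balloonE4I$  (last char: '$')
  sorted[6] = lloonE4I$ba  (last char: 'a')
  sorted[7] = loonE4I$bal  (last char: 'l')
  sorted[8] = nE4I$balloo  (last char: 'o')
  sorted[9] = onE4I$ballo  (last char: 'o')
  sorted[10] = oonE4I$ball  (last char: 'l')
Last column: IEn4b$alool
Original string S is at sorted index 5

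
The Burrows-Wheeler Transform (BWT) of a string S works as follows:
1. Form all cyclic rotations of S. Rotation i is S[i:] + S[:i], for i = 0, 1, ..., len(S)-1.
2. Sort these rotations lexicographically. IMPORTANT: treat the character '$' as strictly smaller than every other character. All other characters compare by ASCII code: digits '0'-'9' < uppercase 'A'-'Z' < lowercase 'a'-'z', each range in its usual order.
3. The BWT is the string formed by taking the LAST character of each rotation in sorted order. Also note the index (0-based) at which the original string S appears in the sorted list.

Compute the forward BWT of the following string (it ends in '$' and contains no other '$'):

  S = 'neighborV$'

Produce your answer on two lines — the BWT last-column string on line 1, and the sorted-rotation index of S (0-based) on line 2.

All 10 rotations (rotation i = S[i:]+S[:i]):
  rot[0] = neighborV$
  rot[1] = eighborV$n
  rot[2] = ighborV$ne
  rot[3] = ghborV$nei
  rot[4] = hborV$neig
  rot[5] = borV$neigh
  rot[6] = orV$neighb
  rot[7] = rV$neighbo
  rot[8] = V$neighbor
  rot[9] = $neighborV
Sorted (with $ < everything):
  sorted[0] = $neighborV  (last char: 'V')
  sorted[1] = V$neighbor  (last char: 'r')
  sorted[2] = borV$neigh  (last char: 'h')
  sorted[3] = eighborV$n  (last char: 'n')
  sorted[4] = ghborV$nei  (last char: 'i')
  sorted[5] = hborV$neig  (last char: 'g')
  sorted[6] = ighborV$ne  (last char: 'e')
  sorted[7] = neighborV$  (last char: '$')
  sorted[8] = orV$neighb  (last char: 'b')
  sorted[9] = rV$neighbo  (last char: 'o')
Last column: Vrhnige$bo
Original string S is at sorted index 7

Answer: Vrhnige$bo
7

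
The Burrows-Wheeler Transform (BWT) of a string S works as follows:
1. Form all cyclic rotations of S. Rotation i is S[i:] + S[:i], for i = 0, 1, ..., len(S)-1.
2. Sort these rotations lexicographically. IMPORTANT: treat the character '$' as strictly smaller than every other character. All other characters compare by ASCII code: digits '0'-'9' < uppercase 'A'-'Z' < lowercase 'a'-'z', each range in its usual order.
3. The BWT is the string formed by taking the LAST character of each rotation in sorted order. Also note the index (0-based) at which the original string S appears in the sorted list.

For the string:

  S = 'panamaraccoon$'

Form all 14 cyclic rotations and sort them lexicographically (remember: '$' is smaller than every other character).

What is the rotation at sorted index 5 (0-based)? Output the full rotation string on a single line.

All 14 rotations (rotation i = S[i:]+S[:i]):
  rot[0] = panamaraccoon$
  rot[1] = anamaraccoon$p
  rot[2] = namaraccoon$pa
  rot[3] = amaraccoon$pan
  rot[4] = maraccoon$pana
  rot[5] = araccoon$panam
  rot[6] = raccoon$panama
  rot[7] = accoon$panamar
  rot[8] = ccoon$panamara
  rot[9] = coon$panamarac
  rot[10] = oon$panamaracc
  rot[11] = on$panamaracco
  rot[12] = n$panamaraccoo
  rot[13] = $panamaraccoon
Sorted (with $ < everything):
  sorted[0] = $panamaraccoon
  sorted[1] = accoon$panamar
  sorted[2] = amaraccoon$pan
  sorted[3] = anamaraccoon$p
  sorted[4] = araccoon$panam
  sorted[5] = ccoon$panamara
  sorted[6] = coon$panamarac
  sorted[7] = maraccoon$pana
  sorted[8] = n$panamaraccoo
  sorted[9] = namaraccoon$pa
  sorted[10] = on$panamaracco
  sorted[11] = oon$panamaracc
  sorted[12] = panamaraccoon$
  sorted[13] = raccoon$panama
sorted[5] = ccoon$panamara

Answer: ccoon$panamara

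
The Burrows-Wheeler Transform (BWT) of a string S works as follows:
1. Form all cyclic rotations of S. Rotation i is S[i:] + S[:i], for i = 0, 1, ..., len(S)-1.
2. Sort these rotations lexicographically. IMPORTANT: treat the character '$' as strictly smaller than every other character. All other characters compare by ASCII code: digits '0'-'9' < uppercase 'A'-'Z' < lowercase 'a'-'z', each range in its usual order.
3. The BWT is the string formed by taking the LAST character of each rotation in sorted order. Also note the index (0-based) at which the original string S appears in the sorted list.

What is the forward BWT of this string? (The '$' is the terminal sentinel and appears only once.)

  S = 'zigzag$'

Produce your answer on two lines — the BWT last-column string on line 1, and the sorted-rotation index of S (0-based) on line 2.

All 7 rotations (rotation i = S[i:]+S[:i]):
  rot[0] = zigzag$
  rot[1] = igzag$z
  rot[2] = gzag$zi
  rot[3] = zag$zig
  rot[4] = ag$zigz
  rot[5] = g$zigza
  rot[6] = $zigzag
Sorted (with $ < everything):
  sorted[0] = $zigzag  (last char: 'g')
  sorted[1] = ag$zigz  (last char: 'z')
  sorted[2] = g$zigza  (last char: 'a')
  sorted[3] = gzag$zi  (last char: 'i')
  sorted[4] = igzag$z  (last char: 'z')
  sorted[5] = zag$zig  (last char: 'g')
  sorted[6] = zigzag$  (last char: '$')
Last column: gzaizg$
Original string S is at sorted index 6

Answer: gzaizg$
6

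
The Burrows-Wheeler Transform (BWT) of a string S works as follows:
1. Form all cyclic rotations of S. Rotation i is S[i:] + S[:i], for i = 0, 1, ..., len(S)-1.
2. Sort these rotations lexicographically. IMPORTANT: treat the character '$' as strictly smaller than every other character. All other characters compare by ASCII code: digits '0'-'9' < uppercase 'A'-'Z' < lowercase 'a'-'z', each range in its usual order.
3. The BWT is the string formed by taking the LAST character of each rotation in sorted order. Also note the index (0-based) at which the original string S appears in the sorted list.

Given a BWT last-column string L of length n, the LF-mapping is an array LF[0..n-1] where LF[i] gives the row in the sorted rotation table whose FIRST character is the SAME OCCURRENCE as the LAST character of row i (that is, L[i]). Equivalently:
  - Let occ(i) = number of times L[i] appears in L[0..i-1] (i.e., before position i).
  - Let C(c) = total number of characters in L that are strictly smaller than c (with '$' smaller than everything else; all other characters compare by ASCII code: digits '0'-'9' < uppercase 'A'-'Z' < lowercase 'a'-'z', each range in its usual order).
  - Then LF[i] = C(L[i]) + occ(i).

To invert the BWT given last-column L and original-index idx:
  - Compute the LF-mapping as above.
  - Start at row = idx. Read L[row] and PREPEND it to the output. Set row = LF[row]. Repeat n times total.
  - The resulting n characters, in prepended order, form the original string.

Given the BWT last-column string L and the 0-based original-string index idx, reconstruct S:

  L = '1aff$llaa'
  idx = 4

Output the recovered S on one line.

LF mapping: 1 2 5 6 0 7 8 3 4
Walk LF starting at row 4, prepending L[row]:
  step 1: row=4, L[4]='$', prepend. Next row=LF[4]=0
  step 2: row=0, L[0]='1', prepend. Next row=LF[0]=1
  step 3: row=1, L[1]='a', prepend. Next row=LF[1]=2
  step 4: row=2, L[2]='f', prepend. Next row=LF[2]=5
  step 5: row=5, L[5]='l', prepend. Next row=LF[5]=7
  step 6: row=7, L[7]='a', prepend. Next row=LF[7]=3
  step 7: row=3, L[3]='f', prepend. Next row=LF[3]=6
  step 8: row=6, L[6]='l', prepend. Next row=LF[6]=8
  step 9: row=8, L[8]='a', prepend. Next row=LF[8]=4
Reversed output: alfalfa1$

Answer: alfalfa1$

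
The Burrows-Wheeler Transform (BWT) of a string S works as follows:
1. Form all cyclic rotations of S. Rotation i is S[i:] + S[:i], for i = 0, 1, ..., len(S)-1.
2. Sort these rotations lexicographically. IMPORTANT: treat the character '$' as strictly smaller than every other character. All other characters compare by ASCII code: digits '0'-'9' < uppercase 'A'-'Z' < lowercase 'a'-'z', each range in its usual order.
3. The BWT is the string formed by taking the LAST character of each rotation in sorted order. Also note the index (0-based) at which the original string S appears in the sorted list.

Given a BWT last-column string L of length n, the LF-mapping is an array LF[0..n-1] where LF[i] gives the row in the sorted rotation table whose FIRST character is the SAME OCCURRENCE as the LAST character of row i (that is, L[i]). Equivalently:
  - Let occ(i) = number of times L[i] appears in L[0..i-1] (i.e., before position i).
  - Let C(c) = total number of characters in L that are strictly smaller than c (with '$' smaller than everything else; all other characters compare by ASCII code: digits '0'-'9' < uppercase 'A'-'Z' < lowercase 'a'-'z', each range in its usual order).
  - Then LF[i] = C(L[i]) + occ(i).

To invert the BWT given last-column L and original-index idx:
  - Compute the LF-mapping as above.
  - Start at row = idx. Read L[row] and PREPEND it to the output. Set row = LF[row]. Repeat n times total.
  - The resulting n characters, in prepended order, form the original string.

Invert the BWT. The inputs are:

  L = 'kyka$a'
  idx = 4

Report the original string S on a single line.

LF mapping: 3 5 4 1 0 2
Walk LF starting at row 4, prepending L[row]:
  step 1: row=4, L[4]='$', prepend. Next row=LF[4]=0
  step 2: row=0, L[0]='k', prepend. Next row=LF[0]=3
  step 3: row=3, L[3]='a', prepend. Next row=LF[3]=1
  step 4: row=1, L[1]='y', prepend. Next row=LF[1]=5
  step 5: row=5, L[5]='a', prepend. Next row=LF[5]=2
  step 6: row=2, L[2]='k', prepend. Next row=LF[2]=4
Reversed output: kayak$

Answer: kayak$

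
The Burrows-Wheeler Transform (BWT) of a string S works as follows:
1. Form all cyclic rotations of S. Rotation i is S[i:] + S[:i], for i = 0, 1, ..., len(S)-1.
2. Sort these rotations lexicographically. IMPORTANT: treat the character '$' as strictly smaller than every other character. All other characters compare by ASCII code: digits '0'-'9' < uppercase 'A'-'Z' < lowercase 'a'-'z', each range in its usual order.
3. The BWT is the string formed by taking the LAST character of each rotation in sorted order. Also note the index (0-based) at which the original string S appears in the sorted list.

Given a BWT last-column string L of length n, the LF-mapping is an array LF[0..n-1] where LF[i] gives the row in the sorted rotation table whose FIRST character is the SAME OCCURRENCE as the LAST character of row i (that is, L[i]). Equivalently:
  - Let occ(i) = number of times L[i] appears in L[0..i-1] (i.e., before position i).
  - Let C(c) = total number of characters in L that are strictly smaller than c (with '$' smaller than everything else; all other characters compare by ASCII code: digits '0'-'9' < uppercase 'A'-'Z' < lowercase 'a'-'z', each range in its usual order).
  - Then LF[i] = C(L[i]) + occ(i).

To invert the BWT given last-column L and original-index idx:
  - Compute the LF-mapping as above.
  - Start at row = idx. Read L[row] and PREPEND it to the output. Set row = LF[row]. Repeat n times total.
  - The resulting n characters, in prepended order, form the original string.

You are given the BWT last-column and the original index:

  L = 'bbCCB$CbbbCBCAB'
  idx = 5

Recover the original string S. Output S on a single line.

LF mapping: 10 11 5 6 2 0 7 12 13 14 8 3 9 1 4
Walk LF starting at row 5, prepending L[row]:
  step 1: row=5, L[5]='$', prepend. Next row=LF[5]=0
  step 2: row=0, L[0]='b', prepend. Next row=LF[0]=10
  step 3: row=10, L[10]='C', prepend. Next row=LF[10]=8
  step 4: row=8, L[8]='b', prepend. Next row=LF[8]=13
  step 5: row=13, L[13]='A', prepend. Next row=LF[13]=1
  step 6: row=1, L[1]='b', prepend. Next row=LF[1]=11
  step 7: row=11, L[11]='B', prepend. Next row=LF[11]=3
  step 8: row=3, L[3]='C', prepend. Next row=LF[3]=6
  step 9: row=6, L[6]='C', prepend. Next row=LF[6]=7
  step 10: row=7, L[7]='b', prepend. Next row=LF[7]=12
  step 11: row=12, L[12]='C', prepend. Next row=LF[12]=9
  step 12: row=9, L[9]='b', prepend. Next row=LF[9]=14
  step 13: row=14, L[14]='B', prepend. Next row=LF[14]=4
  step 14: row=4, L[4]='B', prepend. Next row=LF[4]=2
  step 15: row=2, L[2]='C', prepend. Next row=LF[2]=5
Reversed output: CBBbCbCCBbAbCb$

Answer: CBBbCbCCBbAbCb$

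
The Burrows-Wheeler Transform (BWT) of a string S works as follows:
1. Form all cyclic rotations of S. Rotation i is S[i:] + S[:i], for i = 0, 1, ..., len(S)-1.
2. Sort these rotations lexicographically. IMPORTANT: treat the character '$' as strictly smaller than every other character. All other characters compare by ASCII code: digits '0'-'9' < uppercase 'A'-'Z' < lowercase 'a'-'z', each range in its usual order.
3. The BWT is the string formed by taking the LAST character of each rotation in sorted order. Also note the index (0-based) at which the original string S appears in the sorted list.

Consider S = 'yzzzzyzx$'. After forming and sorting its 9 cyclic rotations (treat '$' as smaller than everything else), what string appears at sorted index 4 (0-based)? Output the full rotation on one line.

Answer: zx$yzzzzy

Derivation:
All 9 rotations (rotation i = S[i:]+S[:i]):
  rot[0] = yzzzzyzx$
  rot[1] = zzzzyzx$y
  rot[2] = zzzyzx$yz
  rot[3] = zzyzx$yzz
  rot[4] = zyzx$yzzz
  rot[5] = yzx$yzzzz
  rot[6] = zx$yzzzzy
  rot[7] = x$yzzzzyz
  rot[8] = $yzzzzyzx
Sorted (with $ < everything):
  sorted[0] = $yzzzzyzx
  sorted[1] = x$yzzzzyz
  sorted[2] = yzx$yzzzz
  sorted[3] = yzzzzyzx$
  sorted[4] = zx$yzzzzy
  sorted[5] = zyzx$yzzz
  sorted[6] = zzyzx$yzz
  sorted[7] = zzzyzx$yz
  sorted[8] = zzzzyzx$y
sorted[4] = zx$yzzzzy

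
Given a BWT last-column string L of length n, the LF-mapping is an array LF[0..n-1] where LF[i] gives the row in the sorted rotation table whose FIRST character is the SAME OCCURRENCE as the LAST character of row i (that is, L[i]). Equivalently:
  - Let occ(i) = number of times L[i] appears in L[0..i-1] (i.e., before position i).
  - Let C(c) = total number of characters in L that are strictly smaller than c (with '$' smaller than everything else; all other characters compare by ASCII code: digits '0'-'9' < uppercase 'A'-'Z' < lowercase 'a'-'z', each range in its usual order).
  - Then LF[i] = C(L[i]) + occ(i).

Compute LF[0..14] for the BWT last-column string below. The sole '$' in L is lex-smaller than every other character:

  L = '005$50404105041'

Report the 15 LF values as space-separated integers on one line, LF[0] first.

Char counts: '$':1, '0':6, '1':2, '4':3, '5':3
C (first-col start): C('$')=0, C('0')=1, C('1')=7, C('4')=9, C('5')=12
L[0]='0': occ=0, LF[0]=C('0')+0=1+0=1
L[1]='0': occ=1, LF[1]=C('0')+1=1+1=2
L[2]='5': occ=0, LF[2]=C('5')+0=12+0=12
L[3]='$': occ=0, LF[3]=C('$')+0=0+0=0
L[4]='5': occ=1, LF[4]=C('5')+1=12+1=13
L[5]='0': occ=2, LF[5]=C('0')+2=1+2=3
L[6]='4': occ=0, LF[6]=C('4')+0=9+0=9
L[7]='0': occ=3, LF[7]=C('0')+3=1+3=4
L[8]='4': occ=1, LF[8]=C('4')+1=9+1=10
L[9]='1': occ=0, LF[9]=C('1')+0=7+0=7
L[10]='0': occ=4, LF[10]=C('0')+4=1+4=5
L[11]='5': occ=2, LF[11]=C('5')+2=12+2=14
L[12]='0': occ=5, LF[12]=C('0')+5=1+5=6
L[13]='4': occ=2, LF[13]=C('4')+2=9+2=11
L[14]='1': occ=1, LF[14]=C('1')+1=7+1=8

Answer: 1 2 12 0 13 3 9 4 10 7 5 14 6 11 8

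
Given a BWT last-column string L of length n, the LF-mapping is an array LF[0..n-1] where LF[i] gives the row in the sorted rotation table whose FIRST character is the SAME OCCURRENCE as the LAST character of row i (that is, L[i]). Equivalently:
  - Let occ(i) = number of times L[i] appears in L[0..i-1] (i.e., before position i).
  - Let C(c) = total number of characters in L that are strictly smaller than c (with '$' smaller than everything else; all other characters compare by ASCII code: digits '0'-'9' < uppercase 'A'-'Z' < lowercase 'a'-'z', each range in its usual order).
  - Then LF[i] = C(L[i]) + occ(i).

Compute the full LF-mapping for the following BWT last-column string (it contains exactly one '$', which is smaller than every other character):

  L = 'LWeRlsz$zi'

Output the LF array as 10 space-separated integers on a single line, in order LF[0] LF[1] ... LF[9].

Char counts: '$':1, 'L':1, 'R':1, 'W':1, 'e':1, 'i':1, 'l':1, 's':1, 'z':2
C (first-col start): C('$')=0, C('L')=1, C('R')=2, C('W')=3, C('e')=4, C('i')=5, C('l')=6, C('s')=7, C('z')=8
L[0]='L': occ=0, LF[0]=C('L')+0=1+0=1
L[1]='W': occ=0, LF[1]=C('W')+0=3+0=3
L[2]='e': occ=0, LF[2]=C('e')+0=4+0=4
L[3]='R': occ=0, LF[3]=C('R')+0=2+0=2
L[4]='l': occ=0, LF[4]=C('l')+0=6+0=6
L[5]='s': occ=0, LF[5]=C('s')+0=7+0=7
L[6]='z': occ=0, LF[6]=C('z')+0=8+0=8
L[7]='$': occ=0, LF[7]=C('$')+0=0+0=0
L[8]='z': occ=1, LF[8]=C('z')+1=8+1=9
L[9]='i': occ=0, LF[9]=C('i')+0=5+0=5

Answer: 1 3 4 2 6 7 8 0 9 5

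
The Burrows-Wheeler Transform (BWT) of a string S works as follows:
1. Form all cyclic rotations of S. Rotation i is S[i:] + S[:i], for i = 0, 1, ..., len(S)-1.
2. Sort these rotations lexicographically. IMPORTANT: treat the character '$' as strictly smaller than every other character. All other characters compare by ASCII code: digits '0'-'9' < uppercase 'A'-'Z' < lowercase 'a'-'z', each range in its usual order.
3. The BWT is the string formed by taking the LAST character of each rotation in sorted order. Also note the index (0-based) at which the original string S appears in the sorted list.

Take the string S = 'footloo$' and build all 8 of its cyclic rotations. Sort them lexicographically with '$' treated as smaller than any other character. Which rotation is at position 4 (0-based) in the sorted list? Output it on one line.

All 8 rotations (rotation i = S[i:]+S[:i]):
  rot[0] = footloo$
  rot[1] = ootloo$f
  rot[2] = otloo$fo
  rot[3] = tloo$foo
  rot[4] = loo$foot
  rot[5] = oo$footl
  rot[6] = o$footlo
  rot[7] = $footloo
Sorted (with $ < everything):
  sorted[0] = $footloo
  sorted[1] = footloo$
  sorted[2] = loo$foot
  sorted[3] = o$footlo
  sorted[4] = oo$footl
  sorted[5] = ootloo$f
  sorted[6] = otloo$fo
  sorted[7] = tloo$foo
sorted[4] = oo$footl

Answer: oo$footl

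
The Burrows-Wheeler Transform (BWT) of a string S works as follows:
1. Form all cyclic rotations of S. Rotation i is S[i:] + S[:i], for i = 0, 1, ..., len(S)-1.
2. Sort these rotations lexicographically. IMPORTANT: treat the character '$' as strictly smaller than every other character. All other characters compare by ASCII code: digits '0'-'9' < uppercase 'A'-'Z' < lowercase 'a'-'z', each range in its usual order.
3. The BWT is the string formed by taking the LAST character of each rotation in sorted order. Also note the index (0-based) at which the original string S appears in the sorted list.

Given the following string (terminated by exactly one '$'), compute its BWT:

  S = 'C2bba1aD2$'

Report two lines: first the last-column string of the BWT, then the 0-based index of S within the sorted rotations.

Answer: 2aDC$ab1b2
4

Derivation:
All 10 rotations (rotation i = S[i:]+S[:i]):
  rot[0] = C2bba1aD2$
  rot[1] = 2bba1aD2$C
  rot[2] = bba1aD2$C2
  rot[3] = ba1aD2$C2b
  rot[4] = a1aD2$C2bb
  rot[5] = 1aD2$C2bba
  rot[6] = aD2$C2bba1
  rot[7] = D2$C2bba1a
  rot[8] = 2$C2bba1aD
  rot[9] = $C2bba1aD2
Sorted (with $ < everything):
  sorted[0] = $C2bba1aD2  (last char: '2')
  sorted[1] = 1aD2$C2bba  (last char: 'a')
  sorted[2] = 2$C2bba1aD  (last char: 'D')
  sorted[3] = 2bba1aD2$C  (last char: 'C')
  sorted[4] = C2bba1aD2$  (last char: '$')
  sorted[5] = D2$C2bba1a  (last char: 'a')
  sorted[6] = a1aD2$C2bb  (last char: 'b')
  sorted[7] = aD2$C2bba1  (last char: '1')
  sorted[8] = ba1aD2$C2b  (last char: 'b')
  sorted[9] = bba1aD2$C2  (last char: '2')
Last column: 2aDC$ab1b2
Original string S is at sorted index 4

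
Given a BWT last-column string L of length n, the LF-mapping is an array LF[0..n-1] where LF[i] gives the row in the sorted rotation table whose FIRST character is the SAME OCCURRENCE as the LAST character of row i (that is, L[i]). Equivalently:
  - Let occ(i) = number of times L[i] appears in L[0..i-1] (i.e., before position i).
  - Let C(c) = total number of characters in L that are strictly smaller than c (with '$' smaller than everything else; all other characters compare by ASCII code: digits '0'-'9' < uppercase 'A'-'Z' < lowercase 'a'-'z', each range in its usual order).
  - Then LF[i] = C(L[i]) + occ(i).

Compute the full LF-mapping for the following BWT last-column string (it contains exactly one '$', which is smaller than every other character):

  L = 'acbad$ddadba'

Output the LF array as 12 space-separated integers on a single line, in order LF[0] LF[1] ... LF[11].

Char counts: '$':1, 'a':4, 'b':2, 'c':1, 'd':4
C (first-col start): C('$')=0, C('a')=1, C('b')=5, C('c')=7, C('d')=8
L[0]='a': occ=0, LF[0]=C('a')+0=1+0=1
L[1]='c': occ=0, LF[1]=C('c')+0=7+0=7
L[2]='b': occ=0, LF[2]=C('b')+0=5+0=5
L[3]='a': occ=1, LF[3]=C('a')+1=1+1=2
L[4]='d': occ=0, LF[4]=C('d')+0=8+0=8
L[5]='$': occ=0, LF[5]=C('$')+0=0+0=0
L[6]='d': occ=1, LF[6]=C('d')+1=8+1=9
L[7]='d': occ=2, LF[7]=C('d')+2=8+2=10
L[8]='a': occ=2, LF[8]=C('a')+2=1+2=3
L[9]='d': occ=3, LF[9]=C('d')+3=8+3=11
L[10]='b': occ=1, LF[10]=C('b')+1=5+1=6
L[11]='a': occ=3, LF[11]=C('a')+3=1+3=4

Answer: 1 7 5 2 8 0 9 10 3 11 6 4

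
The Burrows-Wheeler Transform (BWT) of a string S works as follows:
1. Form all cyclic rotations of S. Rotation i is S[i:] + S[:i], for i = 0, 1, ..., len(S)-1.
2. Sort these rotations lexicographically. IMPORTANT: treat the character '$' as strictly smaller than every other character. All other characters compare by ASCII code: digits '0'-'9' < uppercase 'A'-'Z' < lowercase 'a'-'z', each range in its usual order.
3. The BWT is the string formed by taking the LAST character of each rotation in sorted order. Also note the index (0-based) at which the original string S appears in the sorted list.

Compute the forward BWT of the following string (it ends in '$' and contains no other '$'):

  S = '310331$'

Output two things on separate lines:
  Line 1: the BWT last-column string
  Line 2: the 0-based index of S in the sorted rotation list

All 7 rotations (rotation i = S[i:]+S[:i]):
  rot[0] = 310331$
  rot[1] = 10331$3
  rot[2] = 0331$31
  rot[3] = 331$310
  rot[4] = 31$3103
  rot[5] = 1$31033
  rot[6] = $310331
Sorted (with $ < everything):
  sorted[0] = $310331  (last char: '1')
  sorted[1] = 0331$31  (last char: '1')
  sorted[2] = 1$31033  (last char: '3')
  sorted[3] = 10331$3  (last char: '3')
  sorted[4] = 31$3103  (last char: '3')
  sorted[5] = 310331$  (last char: '$')
  sorted[6] = 331$310  (last char: '0')
Last column: 11333$0
Original string S is at sorted index 5

Answer: 11333$0
5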